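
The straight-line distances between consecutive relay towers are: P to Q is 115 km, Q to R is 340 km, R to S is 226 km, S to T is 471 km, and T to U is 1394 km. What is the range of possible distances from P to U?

The maximum is all hops collinear in one direction: 115 + 340 + 226 + 471 + 1394 = 2546.
The longest hop is 1394; the others sum to 1152. Folding the others back against it leaves at least 1394 − 1152 = 242.

242 ≤ PU ≤ 2546 km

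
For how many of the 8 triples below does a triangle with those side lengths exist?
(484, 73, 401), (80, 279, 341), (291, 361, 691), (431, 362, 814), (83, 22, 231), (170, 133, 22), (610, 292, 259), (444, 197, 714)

(73,401,484): 73+401 ≤ 484 → not valid
(80,279,341): 80+279 > 341 → valid
(291,361,691): 291+361 ≤ 691 → not valid
(362,431,814): 362+431 ≤ 814 → not valid
(22,83,231): 22+83 ≤ 231 → not valid
(22,133,170): 22+133 ≤ 170 → not valid
(259,292,610): 259+292 ≤ 610 → not valid
(197,444,714): 197+444 ≤ 714 → not valid
1 of the 8 triples forms a triangle.

1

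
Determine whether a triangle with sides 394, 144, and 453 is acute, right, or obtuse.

obtuse

Compare the square of the longest side to the sum of squares of the other two: 144² + 394² = 175972 < 205209 = 453².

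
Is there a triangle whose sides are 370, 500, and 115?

The longest side is 500, but the other two sum to only 485.
485 < 500, so the triangle inequality fails.

No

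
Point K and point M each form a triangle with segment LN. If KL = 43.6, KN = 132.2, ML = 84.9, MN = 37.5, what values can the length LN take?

From triangle KLN: |43.6 − 132.2| < LN < 43.6 + 132.2, i.e. 88.6 < LN < 175.8.
From triangle MLN: 47.4 < LN < 122.4.
Both must hold, so LN lies in the intersection.

88.6 < LN < 122.4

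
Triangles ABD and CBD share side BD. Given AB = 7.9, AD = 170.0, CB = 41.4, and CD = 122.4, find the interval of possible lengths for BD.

162.1 < BD < 163.8

From triangle ABD: |7.9 − 170.0| < BD < 7.9 + 170.0, i.e. 162.1 < BD < 177.9.
From triangle CBD: 81.0 < BD < 163.8.
Both must hold, so BD lies in the intersection.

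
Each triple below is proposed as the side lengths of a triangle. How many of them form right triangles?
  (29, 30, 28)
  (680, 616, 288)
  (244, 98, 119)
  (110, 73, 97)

(29,30,28): 28²+29² = 1625 > 900 = 30² → acute
(680,616,288): 288²+616² = 462400 = 680² → right
(244,98,119): 98+119 ≤ 244, not a triangle
(110,73,97): 73²+97² = 14738 > 12100 = 110² → acute
1 of the 4 is right.

1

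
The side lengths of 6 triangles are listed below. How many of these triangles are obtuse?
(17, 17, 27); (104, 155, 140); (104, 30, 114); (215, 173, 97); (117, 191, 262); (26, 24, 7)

(17,17,27): 17²+17² = 578 < 729 = 27² → obtuse
(104,155,140): 104²+140² = 30416 > 24025 = 155² → acute
(104,30,114): 30²+104² = 11716 < 12996 = 114² → obtuse
(215,173,97): 97²+173² = 39338 < 46225 = 215² → obtuse
(117,191,262): 117²+191² = 50170 < 68644 = 262² → obtuse
(26,24,7): 7²+24² = 625 < 676 = 26² → obtuse
5 of the 6 are obtuse.

5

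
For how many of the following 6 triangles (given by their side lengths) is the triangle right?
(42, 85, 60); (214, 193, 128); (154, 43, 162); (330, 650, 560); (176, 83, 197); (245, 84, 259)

2

(42,85,60): 42²+60² = 5364 < 7225 = 85² → obtuse
(214,193,128): 128²+193² = 53633 > 45796 = 214² → acute
(154,43,162): 43²+154² = 25565 < 26244 = 162² → obtuse
(330,650,560): 330²+560² = 422500 = 650² → right
(176,83,197): 83²+176² = 37865 < 38809 = 197² → obtuse
(245,84,259): 84²+245² = 67081 = 259² → right
2 of the 6 are right.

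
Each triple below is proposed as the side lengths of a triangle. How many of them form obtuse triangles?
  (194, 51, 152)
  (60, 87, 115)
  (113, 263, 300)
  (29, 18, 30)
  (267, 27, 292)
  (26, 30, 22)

4

(194,51,152): 51²+152² = 25705 < 37636 = 194² → obtuse
(60,87,115): 60²+87² = 11169 < 13225 = 115² → obtuse
(113,263,300): 113²+263² = 81938 < 90000 = 300² → obtuse
(29,18,30): 18²+29² = 1165 > 900 = 30² → acute
(267,27,292): 27²+267² = 72018 < 85264 = 292² → obtuse
(26,30,22): 22²+26² = 1160 > 900 = 30² → acute
4 of the 6 are obtuse.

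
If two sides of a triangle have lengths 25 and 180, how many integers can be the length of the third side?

49

The third side lies in the open interval (155, 205).
Integers from 156 to 204 inclusive: 204 − 156 + 1 = 49.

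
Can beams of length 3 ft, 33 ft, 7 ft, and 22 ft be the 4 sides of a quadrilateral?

No

For a quadrilateral, each side must be shorter than the sum of the others.
Here the longest side is 33, but the remaining 3 sides sum to only 32.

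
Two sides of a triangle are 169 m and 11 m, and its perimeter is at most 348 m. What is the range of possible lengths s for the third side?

158 < s ≤ 168 m

Triangle inequality alone gives 158 < s < 180.
The perimeter condition gives s ≤ 348 − 169 − 11 = 168.
Intersecting the two: 158 < s ≤ 168.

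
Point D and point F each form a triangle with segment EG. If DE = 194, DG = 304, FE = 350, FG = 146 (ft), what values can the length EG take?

From triangle DEG: |194 − 304| < EG < 194 + 304, i.e. 110 < EG < 498.
From triangle FEG: 204 < EG < 496.
Both must hold, so EG lies in the intersection.

204 < EG < 496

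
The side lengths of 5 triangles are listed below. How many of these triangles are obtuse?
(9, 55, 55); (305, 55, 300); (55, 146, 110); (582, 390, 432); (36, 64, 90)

(9,55,55): 9²+55² = 3106 > 3025 = 55² → acute
(305,55,300): 55²+300² = 93025 = 305² → right
(55,146,110): 55²+110² = 15125 < 21316 = 146² → obtuse
(582,390,432): 390²+432² = 338724 = 582² → right
(36,64,90): 36²+64² = 5392 < 8100 = 90² → obtuse
2 of the 5 are obtuse.

2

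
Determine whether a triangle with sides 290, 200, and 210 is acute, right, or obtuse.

Compare the square of the longest side to the sum of squares of the other two: 200² + 210² = 84100 = 290².

right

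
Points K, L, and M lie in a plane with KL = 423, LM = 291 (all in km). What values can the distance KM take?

By the triangle inequality, |423 − 291| ≤ KM ≤ 423 + 291.

132 ≤ KM ≤ 714 km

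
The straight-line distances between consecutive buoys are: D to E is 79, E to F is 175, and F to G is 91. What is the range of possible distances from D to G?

5 ≤ DG ≤ 345

The maximum is all hops collinear in one direction: 79 + 175 + 91 = 345.
The longest hop is 175; the others sum to 170. Folding the others back against it leaves at least 175 − 170 = 5.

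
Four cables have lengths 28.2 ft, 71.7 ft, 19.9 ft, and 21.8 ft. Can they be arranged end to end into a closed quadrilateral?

No

For a quadrilateral, each side must be shorter than the sum of the others.
Here the longest side is 71.7, but the remaining 3 sides sum to only 69.9.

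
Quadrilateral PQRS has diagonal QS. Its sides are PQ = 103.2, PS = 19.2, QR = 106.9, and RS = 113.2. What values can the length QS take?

From triangle PQS: |103.2 − 19.2| < QS < 103.2 + 19.2, i.e. 84.0 < QS < 122.4.
From triangle RQS: 6.3 < QS < 220.1.
Both must hold, so QS lies in the intersection.

84.0 < QS < 122.4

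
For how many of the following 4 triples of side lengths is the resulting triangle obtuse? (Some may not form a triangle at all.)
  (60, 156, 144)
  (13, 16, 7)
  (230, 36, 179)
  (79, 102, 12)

1

(60,156,144): 60²+144² = 24336 = 156² → right
(13,16,7): 7²+13² = 218 < 256 = 16² → obtuse
(230,36,179): 36+179 ≤ 230, not a triangle
(79,102,12): 12+79 ≤ 102, not a triangle
1 of the 4 is obtuse.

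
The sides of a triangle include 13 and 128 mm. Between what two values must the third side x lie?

115 < x < 141 (mm)

By the triangle inequality, x must be less than 13 + 128 = 141 and greater than |13 − 128| = 115.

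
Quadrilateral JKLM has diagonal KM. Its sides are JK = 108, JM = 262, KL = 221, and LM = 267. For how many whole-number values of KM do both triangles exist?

215

From triangle JKM: 154 < KM < 370.
From triangle LKM: 46 < KM < 488.
Intersection: 154 < KM < 370, so integers 155 through 369: 215 values.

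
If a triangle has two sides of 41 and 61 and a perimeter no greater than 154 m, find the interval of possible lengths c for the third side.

Triangle inequality alone gives 20 < c < 102.
The perimeter condition gives c ≤ 154 − 41 − 61 = 52.
Intersecting the two: 20 < c ≤ 52.

20 < c ≤ 52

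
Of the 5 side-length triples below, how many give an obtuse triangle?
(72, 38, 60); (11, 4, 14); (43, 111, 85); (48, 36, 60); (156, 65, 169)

3

(72,38,60): 38²+60² = 5044 < 5184 = 72² → obtuse
(11,4,14): 4²+11² = 137 < 196 = 14² → obtuse
(43,111,85): 43²+85² = 9074 < 12321 = 111² → obtuse
(48,36,60): 36²+48² = 3600 = 60² → right
(156,65,169): 65²+156² = 28561 = 169² → right
3 of the 5 are obtuse.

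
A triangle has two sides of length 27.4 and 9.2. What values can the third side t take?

By the triangle inequality, t must be less than 27.4 + 9.2 = 36.6 and greater than |27.4 − 9.2| = 18.2.

18.2 < t < 36.6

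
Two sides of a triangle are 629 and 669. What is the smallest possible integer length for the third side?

41

The third side must be strictly greater than |629 − 669| = 40.
The smallest integer above 40 is 41.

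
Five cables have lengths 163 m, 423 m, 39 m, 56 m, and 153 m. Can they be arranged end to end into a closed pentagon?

For a pentagon, each side must be shorter than the sum of the others.
Here the longest side is 423, but the remaining 4 sides sum to only 411.

No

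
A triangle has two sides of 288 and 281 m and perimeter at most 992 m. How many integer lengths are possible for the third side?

416

Triangle inequality: 7 < x < 569. Perimeter ≤ 992 gives x ≤ 992 − 288 − 281 = 423.
So 7 < x ≤ 423; integers 8 through 423: 416 values.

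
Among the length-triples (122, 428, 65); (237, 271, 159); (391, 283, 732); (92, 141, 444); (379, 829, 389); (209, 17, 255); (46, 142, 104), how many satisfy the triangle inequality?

(65,122,428): 65+122 ≤ 428 → not valid
(159,237,271): 159+237 > 271 → valid
(283,391,732): 283+391 ≤ 732 → not valid
(92,141,444): 92+141 ≤ 444 → not valid
(379,389,829): 379+389 ≤ 829 → not valid
(17,209,255): 17+209 ≤ 255 → not valid
(46,104,142): 46+104 > 142 → valid
2 of the 7 triples form a triangle.

2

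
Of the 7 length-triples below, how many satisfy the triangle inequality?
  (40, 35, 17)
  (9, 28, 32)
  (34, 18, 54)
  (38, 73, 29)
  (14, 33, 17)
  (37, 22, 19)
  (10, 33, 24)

(17,35,40): 17+35 > 40 → valid
(9,28,32): 9+28 > 32 → valid
(18,34,54): 18+34 ≤ 54 → not valid
(29,38,73): 29+38 ≤ 73 → not valid
(14,17,33): 14+17 ≤ 33 → not valid
(19,22,37): 19+22 > 37 → valid
(10,24,33): 10+24 > 33 → valid
4 of the 7 triples form a triangle.

4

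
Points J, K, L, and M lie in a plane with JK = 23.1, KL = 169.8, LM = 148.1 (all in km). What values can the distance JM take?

0 ≤ JM ≤ 341.0 km

The maximum is all hops collinear in one direction: 23.1 + 169.8 + 148.1 = 341.0.
The longest hop is 169.8; the others sum to 171.2. Since 169.8 ≤ 171.2, the path can fold back on itself completely, so the minimum distance is 0.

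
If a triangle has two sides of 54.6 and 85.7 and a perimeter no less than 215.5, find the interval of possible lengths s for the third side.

Triangle inequality alone gives 31.1 < s < 140.3.
The perimeter condition gives s ≥ 215.5 − 54.6 − 85.7 = 75.2.
Intersecting the two: 75.2 ≤ s < 140.3.

75.2 ≤ s < 140.3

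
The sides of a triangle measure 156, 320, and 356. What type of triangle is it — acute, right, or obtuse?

Compare the square of the longest side to the sum of squares of the other two: 156² + 320² = 126736 = 356².

right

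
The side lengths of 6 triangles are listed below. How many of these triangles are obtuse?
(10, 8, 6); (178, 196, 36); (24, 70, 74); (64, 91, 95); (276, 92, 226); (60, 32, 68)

(10,8,6): 6²+8² = 100 = 10² → right
(178,196,36): 36²+178² = 32980 < 38416 = 196² → obtuse
(24,70,74): 24²+70² = 5476 = 74² → right
(64,91,95): 64²+91² = 12377 > 9025 = 95² → acute
(276,92,226): 92²+226² = 59540 < 76176 = 276² → obtuse
(60,32,68): 32²+60² = 4624 = 68² → right
2 of the 6 are obtuse.

2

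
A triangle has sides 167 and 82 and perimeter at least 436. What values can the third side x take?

187 ≤ x < 249

Triangle inequality alone gives 85 < x < 249.
The perimeter condition gives x ≥ 436 − 167 − 82 = 187.
Intersecting the two: 187 ≤ x < 249.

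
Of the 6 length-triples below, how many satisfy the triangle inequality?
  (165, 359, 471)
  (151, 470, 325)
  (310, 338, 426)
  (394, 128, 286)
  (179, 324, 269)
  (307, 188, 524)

5

(165,359,471): 165+359 > 471 → valid
(151,325,470): 151+325 > 470 → valid
(310,338,426): 310+338 > 426 → valid
(128,286,394): 128+286 > 394 → valid
(179,269,324): 179+269 > 324 → valid
(188,307,524): 188+307 ≤ 524 → not valid
5 of the 6 triples form a triangle.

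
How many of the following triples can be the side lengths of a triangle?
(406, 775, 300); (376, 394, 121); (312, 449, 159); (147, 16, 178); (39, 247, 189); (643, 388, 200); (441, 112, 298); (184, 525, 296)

2

(300,406,775): 300+406 ≤ 775 → not valid
(121,376,394): 121+376 > 394 → valid
(159,312,449): 159+312 > 449 → valid
(16,147,178): 16+147 ≤ 178 → not valid
(39,189,247): 39+189 ≤ 247 → not valid
(200,388,643): 200+388 ≤ 643 → not valid
(112,298,441): 112+298 ≤ 441 → not valid
(184,296,525): 184+296 ≤ 525 → not valid
2 of the 8 triples form a triangle.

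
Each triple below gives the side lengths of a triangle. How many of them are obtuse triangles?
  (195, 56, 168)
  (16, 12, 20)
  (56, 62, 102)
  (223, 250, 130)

2

(195,56,168): 56²+168² = 31360 < 38025 = 195² → obtuse
(16,12,20): 12²+16² = 400 = 20² → right
(56,62,102): 56²+62² = 6980 < 10404 = 102² → obtuse
(223,250,130): 130²+223² = 66629 > 62500 = 250² → acute
2 of the 4 are obtuse.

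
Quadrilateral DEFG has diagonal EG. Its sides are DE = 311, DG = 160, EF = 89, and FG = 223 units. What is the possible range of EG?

From triangle DEG: |311 − 160| < EG < 311 + 160, i.e. 151 < EG < 471.
From triangle FEG: 134 < EG < 312.
Both must hold, so EG lies in the intersection.

151 < EG < 312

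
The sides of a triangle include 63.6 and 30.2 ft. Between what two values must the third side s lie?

33.4 < s < 93.8 (ft)

By the triangle inequality, s must be less than 63.6 + 30.2 = 93.8 and greater than |63.6 − 30.2| = 33.4.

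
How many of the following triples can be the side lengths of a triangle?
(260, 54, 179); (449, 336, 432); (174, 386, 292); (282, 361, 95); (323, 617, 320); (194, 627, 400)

4

(54,179,260): 54+179 ≤ 260 → not valid
(336,432,449): 336+432 > 449 → valid
(174,292,386): 174+292 > 386 → valid
(95,282,361): 95+282 > 361 → valid
(320,323,617): 320+323 > 617 → valid
(194,400,627): 194+400 ≤ 627 → not valid
4 of the 6 triples form a triangle.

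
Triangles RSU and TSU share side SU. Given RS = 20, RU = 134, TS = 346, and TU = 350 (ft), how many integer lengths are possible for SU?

From triangle RSU: 114 < SU < 154.
From triangle TSU: 4 < SU < 696.
Intersection: 114 < SU < 154, so integers 115 through 153: 39 values.

39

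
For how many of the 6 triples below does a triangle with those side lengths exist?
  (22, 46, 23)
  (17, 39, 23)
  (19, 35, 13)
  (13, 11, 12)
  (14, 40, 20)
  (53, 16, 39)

(22,23,46): 22+23 ≤ 46 → not valid
(17,23,39): 17+23 > 39 → valid
(13,19,35): 13+19 ≤ 35 → not valid
(11,12,13): 11+12 > 13 → valid
(14,20,40): 14+20 ≤ 40 → not valid
(16,39,53): 16+39 > 53 → valid
3 of the 6 triples form a triangle.

3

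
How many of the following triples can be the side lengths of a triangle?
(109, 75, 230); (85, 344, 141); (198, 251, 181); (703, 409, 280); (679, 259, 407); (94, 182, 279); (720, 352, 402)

2

(75,109,230): 75+109 ≤ 230 → not valid
(85,141,344): 85+141 ≤ 344 → not valid
(181,198,251): 181+198 > 251 → valid
(280,409,703): 280+409 ≤ 703 → not valid
(259,407,679): 259+407 ≤ 679 → not valid
(94,182,279): 94+182 ≤ 279 → not valid
(352,402,720): 352+402 > 720 → valid
2 of the 7 triples form a triangle.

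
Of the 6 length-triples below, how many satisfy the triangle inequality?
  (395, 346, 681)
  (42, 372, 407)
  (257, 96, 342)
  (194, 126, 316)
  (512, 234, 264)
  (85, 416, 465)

(346,395,681): 346+395 > 681 → valid
(42,372,407): 42+372 > 407 → valid
(96,257,342): 96+257 > 342 → valid
(126,194,316): 126+194 > 316 → valid
(234,264,512): 234+264 ≤ 512 → not valid
(85,416,465): 85+416 > 465 → valid
5 of the 6 triples form a triangle.

5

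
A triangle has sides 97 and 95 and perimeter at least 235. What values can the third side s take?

Triangle inequality alone gives 2 < s < 192.
The perimeter condition gives s ≥ 235 − 97 − 95 = 43.
Intersecting the two: 43 ≤ s < 192.

43 ≤ s < 192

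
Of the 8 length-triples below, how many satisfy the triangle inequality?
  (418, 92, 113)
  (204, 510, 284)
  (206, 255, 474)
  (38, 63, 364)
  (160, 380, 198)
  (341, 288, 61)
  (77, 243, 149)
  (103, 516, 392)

(92,113,418): 92+113 ≤ 418 → not valid
(204,284,510): 204+284 ≤ 510 → not valid
(206,255,474): 206+255 ≤ 474 → not valid
(38,63,364): 38+63 ≤ 364 → not valid
(160,198,380): 160+198 ≤ 380 → not valid
(61,288,341): 61+288 > 341 → valid
(77,149,243): 77+149 ≤ 243 → not valid
(103,392,516): 103+392 ≤ 516 → not valid
1 of the 8 triples forms a triangle.

1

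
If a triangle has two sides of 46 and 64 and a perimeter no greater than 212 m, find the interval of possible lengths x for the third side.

18 < x ≤ 102

Triangle inequality alone gives 18 < x < 110.
The perimeter condition gives x ≤ 212 − 46 − 64 = 102.
Intersecting the two: 18 < x ≤ 102.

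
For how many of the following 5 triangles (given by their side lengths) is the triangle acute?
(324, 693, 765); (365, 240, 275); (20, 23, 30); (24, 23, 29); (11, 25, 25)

3

(324,693,765): 324²+693² = 585225 = 765² → right
(365,240,275): 240²+275² = 133225 = 365² → right
(20,23,30): 20²+23² = 929 > 900 = 30² → acute
(24,23,29): 23²+24² = 1105 > 841 = 29² → acute
(11,25,25): 11²+25² = 746 > 625 = 25² → acute
3 of the 5 are acute.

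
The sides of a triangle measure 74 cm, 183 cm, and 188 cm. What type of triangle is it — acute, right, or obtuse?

acute

Compare the square of the longest side to the sum of squares of the other two: 74² + 183² = 38965 > 35344 = 188².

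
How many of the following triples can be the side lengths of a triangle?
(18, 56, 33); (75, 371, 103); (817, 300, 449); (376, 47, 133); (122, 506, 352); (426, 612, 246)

(18,33,56): 18+33 ≤ 56 → not valid
(75,103,371): 75+103 ≤ 371 → not valid
(300,449,817): 300+449 ≤ 817 → not valid
(47,133,376): 47+133 ≤ 376 → not valid
(122,352,506): 122+352 ≤ 506 → not valid
(246,426,612): 246+426 > 612 → valid
1 of the 6 triples forms a triangle.

1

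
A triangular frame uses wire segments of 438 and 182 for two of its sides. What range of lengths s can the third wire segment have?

By the triangle inequality, s must be less than 438 + 182 = 620 and greater than |438 − 182| = 256.

256 < s < 620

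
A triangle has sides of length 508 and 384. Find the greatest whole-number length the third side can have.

The third side must be strictly less than 508 + 384 = 892.
The largest integer below 892 is 891.

891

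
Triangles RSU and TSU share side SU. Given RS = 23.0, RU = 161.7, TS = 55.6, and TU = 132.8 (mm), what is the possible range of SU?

138.7 < SU < 184.7

From triangle RSU: |23.0 − 161.7| < SU < 23.0 + 161.7, i.e. 138.7 < SU < 184.7.
From triangle TSU: 77.2 < SU < 188.4.
Both must hold, so SU lies in the intersection.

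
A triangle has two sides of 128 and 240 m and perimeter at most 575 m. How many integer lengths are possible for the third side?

95

Triangle inequality: 112 < x < 368. Perimeter ≤ 575 gives x ≤ 575 − 128 − 240 = 207.
So 112 < x ≤ 207; integers 113 through 207: 95 values.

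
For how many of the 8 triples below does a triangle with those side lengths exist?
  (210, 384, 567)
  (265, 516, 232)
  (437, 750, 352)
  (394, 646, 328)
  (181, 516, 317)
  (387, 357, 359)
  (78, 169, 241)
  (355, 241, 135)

(210,384,567): 210+384 > 567 → valid
(232,265,516): 232+265 ≤ 516 → not valid
(352,437,750): 352+437 > 750 → valid
(328,394,646): 328+394 > 646 → valid
(181,317,516): 181+317 ≤ 516 → not valid
(357,359,387): 357+359 > 387 → valid
(78,169,241): 78+169 > 241 → valid
(135,241,355): 135+241 > 355 → valid
6 of the 8 triples form a triangle.

6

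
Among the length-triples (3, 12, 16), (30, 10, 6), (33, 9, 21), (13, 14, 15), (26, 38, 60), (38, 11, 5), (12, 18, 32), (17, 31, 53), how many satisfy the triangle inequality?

(3,12,16): 3+12 ≤ 16 → not valid
(6,10,30): 6+10 ≤ 30 → not valid
(9,21,33): 9+21 ≤ 33 → not valid
(13,14,15): 13+14 > 15 → valid
(26,38,60): 26+38 > 60 → valid
(5,11,38): 5+11 ≤ 38 → not valid
(12,18,32): 12+18 ≤ 32 → not valid
(17,31,53): 17+31 ≤ 53 → not valid
2 of the 8 triples form a triangle.

2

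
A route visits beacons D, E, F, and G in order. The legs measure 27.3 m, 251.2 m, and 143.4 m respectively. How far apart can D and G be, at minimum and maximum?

The maximum is all hops collinear in one direction: 27.3 + 251.2 + 143.4 = 421.9.
The longest hop is 251.2; the others sum to 170.7. Folding the others back against it leaves at least 251.2 − 170.7 = 80.5.

80.5 ≤ DG ≤ 421.9 m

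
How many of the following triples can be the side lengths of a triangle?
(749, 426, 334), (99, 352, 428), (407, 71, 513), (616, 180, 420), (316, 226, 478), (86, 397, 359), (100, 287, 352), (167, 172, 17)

6

(334,426,749): 334+426 > 749 → valid
(99,352,428): 99+352 > 428 → valid
(71,407,513): 71+407 ≤ 513 → not valid
(180,420,616): 180+420 ≤ 616 → not valid
(226,316,478): 226+316 > 478 → valid
(86,359,397): 86+359 > 397 → valid
(100,287,352): 100+287 > 352 → valid
(17,167,172): 17+167 > 172 → valid
6 of the 8 triples form a triangle.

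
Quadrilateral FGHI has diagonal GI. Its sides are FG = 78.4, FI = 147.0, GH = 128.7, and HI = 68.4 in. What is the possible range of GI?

From triangle FGI: |78.4 − 147.0| < GI < 78.4 + 147.0, i.e. 68.6 < GI < 225.4.
From triangle HGI: 60.3 < GI < 197.1.
Both must hold, so GI lies in the intersection.

68.6 < GI < 197.1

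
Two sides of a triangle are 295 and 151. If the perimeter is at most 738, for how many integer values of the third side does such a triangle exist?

148

Triangle inequality: 144 < x < 446. Perimeter ≤ 738 gives x ≤ 738 − 295 − 151 = 292.
So 144 < x ≤ 292; integers 145 through 292: 148 values.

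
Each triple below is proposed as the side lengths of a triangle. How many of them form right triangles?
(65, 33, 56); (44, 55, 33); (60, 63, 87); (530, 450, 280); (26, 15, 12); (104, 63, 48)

(65,33,56): 33²+56² = 4225 = 65² → right
(44,55,33): 33²+44² = 3025 = 55² → right
(60,63,87): 60²+63² = 7569 = 87² → right
(530,450,280): 280²+450² = 280900 = 530² → right
(26,15,12): 12²+15² = 369 < 676 = 26² → obtuse
(104,63,48): 48²+63² = 6273 < 10816 = 104² → obtuse
4 of the 6 are right.

4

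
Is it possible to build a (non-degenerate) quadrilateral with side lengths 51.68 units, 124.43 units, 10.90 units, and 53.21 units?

No

For a quadrilateral, each side must be shorter than the sum of the others.
Here the longest side is 124.43, but the remaining 3 sides sum to only 115.79.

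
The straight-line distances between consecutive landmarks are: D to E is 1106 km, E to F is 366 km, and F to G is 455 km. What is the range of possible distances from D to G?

The maximum is all hops collinear in one direction: 1106 + 366 + 455 = 1927.
The longest hop is 1106; the others sum to 821. Folding the others back against it leaves at least 1106 − 821 = 285.

285 ≤ DG ≤ 1927 km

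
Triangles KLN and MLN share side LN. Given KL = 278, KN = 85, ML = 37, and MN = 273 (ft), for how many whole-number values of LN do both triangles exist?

73

From triangle KLN: 193 < LN < 363.
From triangle MLN: 236 < LN < 310.
Intersection: 236 < LN < 310, so integers 237 through 309: 73 values.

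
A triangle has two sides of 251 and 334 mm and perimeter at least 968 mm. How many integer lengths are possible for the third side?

202

Triangle inequality: 83 < x < 585. Perimeter ≥ 968 gives x ≥ 968 − 251 − 334 = 383.
So 383 ≤ x < 585; integers 383 through 584: 202 values.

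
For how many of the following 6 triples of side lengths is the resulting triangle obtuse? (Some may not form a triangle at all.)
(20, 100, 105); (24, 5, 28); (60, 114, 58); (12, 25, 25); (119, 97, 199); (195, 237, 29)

4

(20,100,105): 20²+100² = 10400 < 11025 = 105² → obtuse
(24,5,28): 5²+24² = 601 < 784 = 28² → obtuse
(60,114,58): 58²+60² = 6964 < 12996 = 114² → obtuse
(12,25,25): 12²+25² = 769 > 625 = 25² → acute
(119,97,199): 97²+119² = 23570 < 39601 = 199² → obtuse
(195,237,29): 29+195 ≤ 237, not a triangle
4 of the 6 are obtuse.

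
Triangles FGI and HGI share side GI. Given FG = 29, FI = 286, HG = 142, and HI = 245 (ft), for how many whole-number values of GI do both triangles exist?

From triangle FGI: 257 < GI < 315.
From triangle HGI: 103 < GI < 387.
Intersection: 257 < GI < 315, so integers 258 through 314: 57 values.

57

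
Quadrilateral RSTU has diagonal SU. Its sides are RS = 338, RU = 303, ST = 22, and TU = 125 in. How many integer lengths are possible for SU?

From triangle RSU: 35 < SU < 641.
From triangle TSU: 103 < SU < 147.
Intersection: 103 < SU < 147, so integers 104 through 146: 43 values.

43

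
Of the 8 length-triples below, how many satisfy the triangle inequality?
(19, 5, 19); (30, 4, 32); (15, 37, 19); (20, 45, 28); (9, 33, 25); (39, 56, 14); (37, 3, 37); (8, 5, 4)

6

(5,19,19): 5+19 > 19 → valid
(4,30,32): 4+30 > 32 → valid
(15,19,37): 15+19 ≤ 37 → not valid
(20,28,45): 20+28 > 45 → valid
(9,25,33): 9+25 > 33 → valid
(14,39,56): 14+39 ≤ 56 → not valid
(3,37,37): 3+37 > 37 → valid
(4,5,8): 4+5 > 8 → valid
6 of the 8 triples form a triangle.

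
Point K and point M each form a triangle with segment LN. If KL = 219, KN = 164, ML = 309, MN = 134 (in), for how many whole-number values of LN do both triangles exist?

207

From triangle KLN: 55 < LN < 383.
From triangle MLN: 175 < LN < 443.
Intersection: 175 < LN < 383, so integers 176 through 382: 207 values.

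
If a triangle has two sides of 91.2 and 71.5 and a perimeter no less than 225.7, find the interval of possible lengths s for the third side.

Triangle inequality alone gives 19.7 < s < 162.7.
The perimeter condition gives s ≥ 225.7 − 91.2 − 71.5 = 63.0.
Intersecting the two: 63.0 ≤ s < 162.7.

63.0 ≤ s < 162.7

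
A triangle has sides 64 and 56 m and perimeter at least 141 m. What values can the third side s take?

Triangle inequality alone gives 8 < s < 120.
The perimeter condition gives s ≥ 141 − 64 − 56 = 21.
Intersecting the two: 21 ≤ s < 120.

21 ≤ s < 120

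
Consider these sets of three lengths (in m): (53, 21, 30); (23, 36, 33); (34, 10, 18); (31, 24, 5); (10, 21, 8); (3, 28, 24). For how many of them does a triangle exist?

1

(21,30,53): 21+30 ≤ 53 → not valid
(23,33,36): 23+33 > 36 → valid
(10,18,34): 10+18 ≤ 34 → not valid
(5,24,31): 5+24 ≤ 31 → not valid
(8,10,21): 8+10 ≤ 21 → not valid
(3,24,28): 3+24 ≤ 28 → not valid
1 of the 6 triples forms a triangle.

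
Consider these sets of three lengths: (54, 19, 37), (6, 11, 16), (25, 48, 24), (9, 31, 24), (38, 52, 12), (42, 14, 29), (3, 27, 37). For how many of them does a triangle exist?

5

(19,37,54): 19+37 > 54 → valid
(6,11,16): 6+11 > 16 → valid
(24,25,48): 24+25 > 48 → valid
(9,24,31): 9+24 > 31 → valid
(12,38,52): 12+38 ≤ 52 → not valid
(14,29,42): 14+29 > 42 → valid
(3,27,37): 3+27 ≤ 37 → not valid
5 of the 7 triples form a triangle.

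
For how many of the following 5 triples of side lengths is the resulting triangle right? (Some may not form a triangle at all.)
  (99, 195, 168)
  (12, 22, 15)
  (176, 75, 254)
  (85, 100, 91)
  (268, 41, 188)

(99,195,168): 99²+168² = 38025 = 195² → right
(12,22,15): 12²+15² = 369 < 484 = 22² → obtuse
(176,75,254): 75+176 ≤ 254, not a triangle
(85,100,91): 85²+91² = 15506 > 10000 = 100² → acute
(268,41,188): 41+188 ≤ 268, not a triangle
1 of the 5 is right.

1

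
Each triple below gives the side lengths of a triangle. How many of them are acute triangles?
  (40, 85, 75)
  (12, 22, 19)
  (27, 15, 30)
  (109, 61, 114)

(40,85,75): 40²+75² = 7225 = 85² → right
(12,22,19): 12²+19² = 505 > 484 = 22² → acute
(27,15,30): 15²+27² = 954 > 900 = 30² → acute
(109,61,114): 61²+109² = 15602 > 12996 = 114² → acute
3 of the 4 are acute.

3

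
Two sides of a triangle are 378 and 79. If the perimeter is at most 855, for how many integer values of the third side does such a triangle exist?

Triangle inequality: 299 < x < 457. Perimeter ≤ 855 gives x ≤ 855 − 378 − 79 = 398.
So 299 < x ≤ 398; integers 300 through 398: 99 values.

99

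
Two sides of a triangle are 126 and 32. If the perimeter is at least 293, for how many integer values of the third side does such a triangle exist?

Triangle inequality: 94 < x < 158. Perimeter ≥ 293 gives x ≥ 293 − 126 − 32 = 135.
So 135 ≤ x < 158; integers 135 through 157: 23 values.

23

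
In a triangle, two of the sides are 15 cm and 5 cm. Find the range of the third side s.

By the triangle inequality, s must be less than 15 + 5 = 20 and greater than |15 − 5| = 10.

10 < s < 20 (cm)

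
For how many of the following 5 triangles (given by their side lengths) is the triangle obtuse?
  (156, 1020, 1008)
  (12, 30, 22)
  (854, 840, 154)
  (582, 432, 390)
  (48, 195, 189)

1

(156,1020,1008): 156²+1008² = 1040400 = 1020² → right
(12,30,22): 12²+22² = 628 < 900 = 30² → obtuse
(854,840,154): 154²+840² = 729316 = 854² → right
(582,432,390): 390²+432² = 338724 = 582² → right
(48,195,189): 48²+189² = 38025 = 195² → right
1 of the 5 is obtuse.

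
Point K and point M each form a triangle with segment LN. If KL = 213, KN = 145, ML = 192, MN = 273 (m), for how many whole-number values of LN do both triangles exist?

276

From triangle KLN: 68 < LN < 358.
From triangle MLN: 81 < LN < 465.
Intersection: 81 < LN < 358, so integers 82 through 357: 276 values.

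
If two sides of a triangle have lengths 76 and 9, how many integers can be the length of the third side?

17

The third side lies in the open interval (67, 85).
Integers from 68 to 84 inclusive: 84 − 68 + 1 = 17.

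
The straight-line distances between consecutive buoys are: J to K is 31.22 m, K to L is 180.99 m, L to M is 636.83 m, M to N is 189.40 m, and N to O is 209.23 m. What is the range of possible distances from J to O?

25.99 ≤ JO ≤ 1247.67 m

The maximum is all hops collinear in one direction: 31.22 + 180.99 + 636.83 + 189.40 + 209.23 = 1247.67.
The longest hop is 636.83; the others sum to 610.84. Folding the others back against it leaves at least 636.83 − 610.84 = 25.99.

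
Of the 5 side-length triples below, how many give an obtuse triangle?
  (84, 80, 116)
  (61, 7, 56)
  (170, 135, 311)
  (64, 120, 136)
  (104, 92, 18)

(84,80,116): 80²+84² = 13456 = 116² → right
(61,7,56): 7²+56² = 3185 < 3721 = 61² → obtuse
(170,135,311): 135+170 ≤ 311, not a triangle
(64,120,136): 64²+120² = 18496 = 136² → right
(104,92,18): 18²+92² = 8788 < 10816 = 104² → obtuse
2 of the 5 are obtuse.

2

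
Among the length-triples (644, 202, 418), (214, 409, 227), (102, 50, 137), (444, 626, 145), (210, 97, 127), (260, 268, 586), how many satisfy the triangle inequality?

3

(202,418,644): 202+418 ≤ 644 → not valid
(214,227,409): 214+227 > 409 → valid
(50,102,137): 50+102 > 137 → valid
(145,444,626): 145+444 ≤ 626 → not valid
(97,127,210): 97+127 > 210 → valid
(260,268,586): 260+268 ≤ 586 → not valid
3 of the 6 triples form a triangle.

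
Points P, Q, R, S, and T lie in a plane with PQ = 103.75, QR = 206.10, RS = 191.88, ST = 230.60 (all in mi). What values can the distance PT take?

0 ≤ PT ≤ 732.33 mi

The maximum is all hops collinear in one direction: 103.75 + 206.10 + 191.88 + 230.60 = 732.33.
The longest hop is 230.60; the others sum to 501.73. Since 230.60 ≤ 501.73, the path can fold back on itself completely, so the minimum distance is 0.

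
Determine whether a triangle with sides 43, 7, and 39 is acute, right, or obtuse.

Compare the square of the longest side to the sum of squares of the other two: 7² + 39² = 1570 < 1849 = 43².

obtuse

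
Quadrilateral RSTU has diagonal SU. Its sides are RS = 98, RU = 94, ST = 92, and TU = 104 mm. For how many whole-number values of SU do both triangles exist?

From triangle RSU: 4 < SU < 192.
From triangle TSU: 12 < SU < 196.
Intersection: 12 < SU < 192, so integers 13 through 191: 179 values.

179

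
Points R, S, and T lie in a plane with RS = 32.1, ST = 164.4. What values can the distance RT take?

By the triangle inequality, |32.1 − 164.4| ≤ RT ≤ 32.1 + 164.4.

132.3 ≤ RT ≤ 196.5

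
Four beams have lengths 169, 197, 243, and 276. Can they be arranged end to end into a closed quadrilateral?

Yes

A quadrilateral exists iff every side is shorter than the sum of the others — equivalently, the longest side is less than the sum of the rest.
Longest side 276 < 609 (sum of the remaining 3), so yes.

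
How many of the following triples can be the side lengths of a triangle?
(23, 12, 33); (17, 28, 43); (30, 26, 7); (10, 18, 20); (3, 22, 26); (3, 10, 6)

(12,23,33): 12+23 > 33 → valid
(17,28,43): 17+28 > 43 → valid
(7,26,30): 7+26 > 30 → valid
(10,18,20): 10+18 > 20 → valid
(3,22,26): 3+22 ≤ 26 → not valid
(3,6,10): 3+6 ≤ 10 → not valid
4 of the 6 triples form a triangle.

4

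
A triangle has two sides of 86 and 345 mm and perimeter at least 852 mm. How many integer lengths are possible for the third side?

10

Triangle inequality: 259 < x < 431. Perimeter ≥ 852 gives x ≥ 852 − 86 − 345 = 421.
So 421 ≤ x < 431; integers 421 through 430: 10 values.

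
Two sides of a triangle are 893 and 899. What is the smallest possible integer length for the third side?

The third side must be strictly greater than |893 − 899| = 6.
The smallest integer above 6 is 7.

7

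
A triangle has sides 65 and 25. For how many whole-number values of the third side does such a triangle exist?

49

The third side lies in the open interval (40, 90).
Integers from 41 to 89 inclusive: 89 − 41 + 1 = 49.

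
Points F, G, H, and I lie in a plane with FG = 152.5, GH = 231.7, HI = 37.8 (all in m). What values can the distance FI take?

41.4 ≤ FI ≤ 422.0 m

The maximum is all hops collinear in one direction: 152.5 + 231.7 + 37.8 = 422.0.
The longest hop is 231.7; the others sum to 190.3. Folding the others back against it leaves at least 231.7 − 190.3 = 41.4.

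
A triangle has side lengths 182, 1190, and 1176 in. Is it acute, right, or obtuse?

Compare the square of the longest side to the sum of squares of the other two: 182² + 1176² = 1416100 = 1190².

right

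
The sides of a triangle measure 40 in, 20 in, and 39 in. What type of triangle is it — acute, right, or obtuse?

acute

Compare the square of the longest side to the sum of squares of the other two: 20² + 39² = 1921 > 1600 = 40².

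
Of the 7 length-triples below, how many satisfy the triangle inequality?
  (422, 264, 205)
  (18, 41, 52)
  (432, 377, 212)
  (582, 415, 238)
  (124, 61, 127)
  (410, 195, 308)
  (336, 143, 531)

(205,264,422): 205+264 > 422 → valid
(18,41,52): 18+41 > 52 → valid
(212,377,432): 212+377 > 432 → valid
(238,415,582): 238+415 > 582 → valid
(61,124,127): 61+124 > 127 → valid
(195,308,410): 195+308 > 410 → valid
(143,336,531): 143+336 ≤ 531 → not valid
6 of the 7 triples form a triangle.

6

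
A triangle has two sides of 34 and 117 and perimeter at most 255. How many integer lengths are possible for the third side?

21

Triangle inequality: 83 < x < 151. Perimeter ≤ 255 gives x ≤ 255 − 34 − 117 = 104.
So 83 < x ≤ 104; integers 84 through 104: 21 values.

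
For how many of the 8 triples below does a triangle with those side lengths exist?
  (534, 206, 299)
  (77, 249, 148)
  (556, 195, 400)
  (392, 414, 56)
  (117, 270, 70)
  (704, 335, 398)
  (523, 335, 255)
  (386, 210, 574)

5

(206,299,534): 206+299 ≤ 534 → not valid
(77,148,249): 77+148 ≤ 249 → not valid
(195,400,556): 195+400 > 556 → valid
(56,392,414): 56+392 > 414 → valid
(70,117,270): 70+117 ≤ 270 → not valid
(335,398,704): 335+398 > 704 → valid
(255,335,523): 255+335 > 523 → valid
(210,386,574): 210+386 > 574 → valid
5 of the 8 triples form a triangle.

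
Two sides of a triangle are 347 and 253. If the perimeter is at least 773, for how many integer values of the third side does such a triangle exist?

Triangle inequality: 94 < x < 600. Perimeter ≥ 773 gives x ≥ 773 − 347 − 253 = 173.
So 173 ≤ x < 600; integers 173 through 599: 427 values.

427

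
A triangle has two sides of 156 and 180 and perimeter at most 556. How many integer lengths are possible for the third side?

196

Triangle inequality: 24 < x < 336. Perimeter ≤ 556 gives x ≤ 556 − 156 − 180 = 220.
So 24 < x ≤ 220; integers 25 through 220: 196 values.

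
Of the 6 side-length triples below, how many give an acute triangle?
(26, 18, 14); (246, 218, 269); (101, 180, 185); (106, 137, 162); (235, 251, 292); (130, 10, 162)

(26,18,14): 14²+18² = 520 < 676 = 26² → obtuse
(246,218,269): 218²+246² = 108040 > 72361 = 269² → acute
(101,180,185): 101²+180² = 42601 > 34225 = 185² → acute
(106,137,162): 106²+137² = 30005 > 26244 = 162² → acute
(235,251,292): 235²+251² = 118226 > 85264 = 292² → acute
(130,10,162): 10+130 ≤ 162, not a triangle
4 of the 6 are acute.

4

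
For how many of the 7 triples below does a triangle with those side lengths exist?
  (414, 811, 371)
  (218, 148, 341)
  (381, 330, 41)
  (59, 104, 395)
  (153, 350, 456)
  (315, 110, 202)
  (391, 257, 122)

(371,414,811): 371+414 ≤ 811 → not valid
(148,218,341): 148+218 > 341 → valid
(41,330,381): 41+330 ≤ 381 → not valid
(59,104,395): 59+104 ≤ 395 → not valid
(153,350,456): 153+350 > 456 → valid
(110,202,315): 110+202 ≤ 315 → not valid
(122,257,391): 122+257 ≤ 391 → not valid
2 of the 7 triples form a triangle.

2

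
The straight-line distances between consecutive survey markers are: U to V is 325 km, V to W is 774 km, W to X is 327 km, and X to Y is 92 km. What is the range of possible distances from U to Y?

30 ≤ UY ≤ 1518 km

The maximum is all hops collinear in one direction: 325 + 774 + 327 + 92 = 1518.
The longest hop is 774; the others sum to 744. Folding the others back against it leaves at least 774 − 744 = 30.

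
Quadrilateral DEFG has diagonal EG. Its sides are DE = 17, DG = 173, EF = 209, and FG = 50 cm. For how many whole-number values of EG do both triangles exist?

From triangle DEG: 156 < EG < 190.
From triangle FEG: 159 < EG < 259.
Intersection: 159 < EG < 190, so integers 160 through 189: 30 values.

30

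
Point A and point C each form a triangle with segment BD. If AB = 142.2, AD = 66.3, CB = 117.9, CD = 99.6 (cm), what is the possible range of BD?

75.9 < BD < 208.5

From triangle ABD: |142.2 − 66.3| < BD < 142.2 + 66.3, i.e. 75.9 < BD < 208.5.
From triangle CBD: 18.3 < BD < 217.5.
Both must hold, so BD lies in the intersection.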